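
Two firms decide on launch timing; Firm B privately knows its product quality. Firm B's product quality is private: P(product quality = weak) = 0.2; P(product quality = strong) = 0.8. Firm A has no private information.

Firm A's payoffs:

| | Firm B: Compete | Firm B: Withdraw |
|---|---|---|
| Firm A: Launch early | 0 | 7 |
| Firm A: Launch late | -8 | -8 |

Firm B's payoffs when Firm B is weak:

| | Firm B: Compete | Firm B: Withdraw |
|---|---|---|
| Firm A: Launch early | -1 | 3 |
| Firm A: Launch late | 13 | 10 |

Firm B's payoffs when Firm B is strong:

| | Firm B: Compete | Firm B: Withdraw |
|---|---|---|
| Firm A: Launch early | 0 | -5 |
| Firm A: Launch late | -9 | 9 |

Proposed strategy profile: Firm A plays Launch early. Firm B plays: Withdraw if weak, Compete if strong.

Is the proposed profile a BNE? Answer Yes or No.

Yes

Firm A plays Launch early: E[Launch early] = 0.2·(7) + 0.8·(0) = 1.4; E[Launch late] = -8. Best-responding. ✓
Firm B (product quality weak), facing Launch early: Compete gives -1, Withdraw gives 3. Proposed Withdraw is best. ✓
Firm B (product quality strong), facing Launch early: Compete gives 0, Withdraw gives -5. Proposed Compete is best. ✓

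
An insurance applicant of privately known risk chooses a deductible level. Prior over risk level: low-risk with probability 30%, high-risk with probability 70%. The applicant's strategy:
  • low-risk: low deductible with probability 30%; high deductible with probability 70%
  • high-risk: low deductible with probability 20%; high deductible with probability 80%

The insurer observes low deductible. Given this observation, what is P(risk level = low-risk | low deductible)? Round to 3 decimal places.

P(low deductible) = 0.3·0.3 + 0.7·0.2 = 0.23
P(low-risk | low deductible) = (0.3·0.3) / 0.23 = 0.09 / 0.23 = 0.391304

0.391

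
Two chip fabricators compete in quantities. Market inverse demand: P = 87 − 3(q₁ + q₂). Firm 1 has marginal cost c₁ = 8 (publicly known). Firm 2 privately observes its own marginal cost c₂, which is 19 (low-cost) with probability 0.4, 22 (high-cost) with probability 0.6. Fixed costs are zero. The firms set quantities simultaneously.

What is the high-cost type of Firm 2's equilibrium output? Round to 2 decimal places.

5.73

Firm 2 with cost c maximizes (87 − 3(q₁+q₂) − c)·q₂, giving q₂(c) = (87 − c − 3q₁)/6.
E[c₂] = 0.4·19 + 0.6·22 = 20.8
Firm 1's FOC against E[q₂] yields q₁ = (87 − 2·8 + E[c₂])/9 = (87 − 16 + 20.8)/9 = 10.2.
q₂(high-cost) = (87 − 22 − 3·10.2)/6 = 5.73333.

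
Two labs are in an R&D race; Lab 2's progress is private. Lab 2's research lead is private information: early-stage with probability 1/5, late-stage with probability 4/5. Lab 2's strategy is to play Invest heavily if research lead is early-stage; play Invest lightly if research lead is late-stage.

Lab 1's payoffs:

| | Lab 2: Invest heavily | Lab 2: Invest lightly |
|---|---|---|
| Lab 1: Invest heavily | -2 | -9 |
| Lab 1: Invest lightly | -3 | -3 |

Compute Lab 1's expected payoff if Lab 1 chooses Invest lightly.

E[Invest lightly] = 1/5·(-3) + 4/5·(-3) = (-3/5) + (-12/5) = -3

-3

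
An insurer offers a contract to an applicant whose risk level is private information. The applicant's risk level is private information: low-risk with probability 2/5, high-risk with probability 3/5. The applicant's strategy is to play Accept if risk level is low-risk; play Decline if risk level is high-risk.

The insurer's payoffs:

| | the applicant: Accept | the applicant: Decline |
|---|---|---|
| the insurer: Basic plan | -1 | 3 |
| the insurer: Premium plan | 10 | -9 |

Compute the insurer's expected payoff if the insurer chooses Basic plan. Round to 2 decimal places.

1.40

E[Basic plan] = 2/5·(-1) + 3/5·3 = (-2/5) + 9/5 = 7/5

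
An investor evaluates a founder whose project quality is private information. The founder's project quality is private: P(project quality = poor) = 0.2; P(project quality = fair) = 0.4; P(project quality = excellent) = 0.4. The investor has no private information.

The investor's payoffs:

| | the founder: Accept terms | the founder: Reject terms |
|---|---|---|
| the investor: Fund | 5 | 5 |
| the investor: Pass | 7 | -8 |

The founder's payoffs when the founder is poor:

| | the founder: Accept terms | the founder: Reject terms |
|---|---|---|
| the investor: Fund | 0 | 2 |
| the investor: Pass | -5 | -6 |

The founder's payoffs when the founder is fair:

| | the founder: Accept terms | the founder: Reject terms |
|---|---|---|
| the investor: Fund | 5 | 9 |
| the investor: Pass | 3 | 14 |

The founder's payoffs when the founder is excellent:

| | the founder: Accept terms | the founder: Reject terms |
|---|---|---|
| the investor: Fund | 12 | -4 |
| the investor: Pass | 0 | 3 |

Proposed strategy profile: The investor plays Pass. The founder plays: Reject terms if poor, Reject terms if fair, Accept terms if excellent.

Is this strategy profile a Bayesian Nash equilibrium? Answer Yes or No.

No

The investor plays Pass: E[Pass] = 0.2·(-8) + 0.4·(-8) + 0.4·(7) = -2; E[Fund] = 5. Not best-responding. ✗
The founder (project quality poor), facing Pass: Accept terms gives -5, Reject terms gives -6. Proposed Reject terms is not best — profitable deviation exists. ✗
The founder (project quality fair), facing Pass: Accept terms gives 3, Reject terms gives 14. Proposed Reject terms is best. ✓
The founder (project quality excellent), facing Pass: Accept terms gives 0, Reject terms gives 3. Proposed Accept terms is not best — profitable deviation exists. ✗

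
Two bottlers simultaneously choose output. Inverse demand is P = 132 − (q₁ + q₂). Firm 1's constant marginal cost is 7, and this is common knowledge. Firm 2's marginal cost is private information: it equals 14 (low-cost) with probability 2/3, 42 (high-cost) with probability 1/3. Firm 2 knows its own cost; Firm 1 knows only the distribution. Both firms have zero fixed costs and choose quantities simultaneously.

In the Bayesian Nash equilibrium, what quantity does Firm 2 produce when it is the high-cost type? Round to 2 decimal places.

21.44

Type-c best response for Firm 2: q₂(c) = (132 − c)/2 − q₁/2.
Firm 1 maximizes expected profit; its first-order condition is 132 − 2q₁ − E[q₂] − 7 = 0.
Substituting E[q₂] and solving: E[c₂] = 23.3333, so q₁ = (132 − 2·7 + 23.3333)/3 = 47.1111.
q₂(high-cost) = (132 − 42 − 47.1111)/2 = 21.4444.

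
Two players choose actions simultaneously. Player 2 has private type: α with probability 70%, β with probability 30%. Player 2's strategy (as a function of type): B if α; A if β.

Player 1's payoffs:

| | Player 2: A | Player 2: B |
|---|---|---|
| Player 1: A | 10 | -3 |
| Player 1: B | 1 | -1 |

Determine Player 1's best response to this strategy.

Compute Player 1's expected payoff for each action, taking the expectation over Player 2's type.
E[A] = 0.7·(-3) + 0.3·(10) = 0.9
E[B] = 0.7·(-1) + 0.3·(1) = -0.4
Best response: A (0.9 is the largest).

A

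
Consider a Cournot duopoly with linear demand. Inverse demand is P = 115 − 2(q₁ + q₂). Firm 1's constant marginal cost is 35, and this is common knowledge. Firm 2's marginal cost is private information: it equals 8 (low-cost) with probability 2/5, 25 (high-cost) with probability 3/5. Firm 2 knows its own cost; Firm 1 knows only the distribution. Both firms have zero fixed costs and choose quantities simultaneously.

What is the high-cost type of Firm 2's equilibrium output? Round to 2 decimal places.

Firm 2 with cost c maximizes (115 − 2(q₁+q₂) − c)·q₂, giving q₂(c) = (115 − c − 2q₁)/4.
E[c₂] = 2/5·8 + 3/5·25 = 18.2
Firm 1's FOC against E[q₂] yields q₁ = (115 − 2·35 + E[c₂])/6 = (115 − 70 + 18.2)/6 = 10.5333.
q₂(high-cost) = (115 − 25 − 2·10.5333)/4 = 17.2333.

17.23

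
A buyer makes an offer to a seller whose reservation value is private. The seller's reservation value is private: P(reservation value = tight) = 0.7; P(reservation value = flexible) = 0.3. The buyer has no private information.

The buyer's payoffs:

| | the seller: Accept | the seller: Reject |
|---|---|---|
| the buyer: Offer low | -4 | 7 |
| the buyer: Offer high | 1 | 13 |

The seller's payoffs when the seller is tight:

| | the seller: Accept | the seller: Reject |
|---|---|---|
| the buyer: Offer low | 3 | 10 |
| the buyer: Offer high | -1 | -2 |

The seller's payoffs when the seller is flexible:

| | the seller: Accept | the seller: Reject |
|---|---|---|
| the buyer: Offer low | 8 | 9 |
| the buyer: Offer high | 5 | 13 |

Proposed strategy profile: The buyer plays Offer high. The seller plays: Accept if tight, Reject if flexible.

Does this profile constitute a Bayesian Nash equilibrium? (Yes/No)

The buyer plays Offer high: E[Offer high] = 0.7·(1) + 0.3·(13) = 4.6; E[Offer low] = -0.7. Best-responding. ✓
The seller (reservation value tight), facing Offer high: Accept gives -1, Reject gives -2. Proposed Accept is best. ✓
The seller (reservation value flexible), facing Offer high: Accept gives 5, Reject gives 13. Proposed Reject is best. ✓

Yes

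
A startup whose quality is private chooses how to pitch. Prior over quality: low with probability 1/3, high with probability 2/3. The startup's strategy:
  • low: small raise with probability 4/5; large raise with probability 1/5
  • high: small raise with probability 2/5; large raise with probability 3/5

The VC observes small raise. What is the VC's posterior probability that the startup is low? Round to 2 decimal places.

P(small raise) = (1/3)·(4/5) + (2/3)·(2/5) = 8/15
P(low | small raise) = ((1/3)·(4/5)) / (8/15) = (4/15) / (8/15) = 1/2

0.50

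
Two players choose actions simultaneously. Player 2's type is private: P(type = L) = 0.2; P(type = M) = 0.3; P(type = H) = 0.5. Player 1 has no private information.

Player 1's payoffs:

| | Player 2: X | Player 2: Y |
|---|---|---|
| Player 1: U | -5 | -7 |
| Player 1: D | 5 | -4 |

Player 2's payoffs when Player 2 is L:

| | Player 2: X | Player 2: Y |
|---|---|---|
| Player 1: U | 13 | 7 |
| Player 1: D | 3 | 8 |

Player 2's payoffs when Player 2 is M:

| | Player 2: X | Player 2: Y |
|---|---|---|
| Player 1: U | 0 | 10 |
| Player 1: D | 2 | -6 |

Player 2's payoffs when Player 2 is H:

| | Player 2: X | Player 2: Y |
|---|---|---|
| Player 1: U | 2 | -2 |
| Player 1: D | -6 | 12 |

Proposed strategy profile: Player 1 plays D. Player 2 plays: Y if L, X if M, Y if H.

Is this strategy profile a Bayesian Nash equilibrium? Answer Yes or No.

Yes

A profile is a BNE iff every type of every player is best-responding given beliefs about the other side.
Player 1 plays D: E[D] = 0.2·(-4) + 0.3·(5) + 0.5·(-4) = -1.3; E[U] = -6.4. Best-responding. ✓
Player 2 (type L), facing D: X gives 3, Y gives 8. Proposed Y is best. ✓
Player 2 (type M), facing D: X gives 2, Y gives -6. Proposed X is best. ✓
Player 2 (type H), facing D: X gives -6, Y gives 12. Proposed Y is best. ✓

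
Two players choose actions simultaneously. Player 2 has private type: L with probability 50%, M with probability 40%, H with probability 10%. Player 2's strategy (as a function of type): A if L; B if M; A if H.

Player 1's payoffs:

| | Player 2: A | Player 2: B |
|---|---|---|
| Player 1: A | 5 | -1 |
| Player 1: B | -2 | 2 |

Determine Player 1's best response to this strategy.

A

E[A] = 0.5·(5) + 0.4·(-1) + 0.1·(5) = 2.6
E[B] = 0.5·(-2) + 0.4·(2) + 0.1·(-2) = -0.4
Best response: A (2.6 is the largest).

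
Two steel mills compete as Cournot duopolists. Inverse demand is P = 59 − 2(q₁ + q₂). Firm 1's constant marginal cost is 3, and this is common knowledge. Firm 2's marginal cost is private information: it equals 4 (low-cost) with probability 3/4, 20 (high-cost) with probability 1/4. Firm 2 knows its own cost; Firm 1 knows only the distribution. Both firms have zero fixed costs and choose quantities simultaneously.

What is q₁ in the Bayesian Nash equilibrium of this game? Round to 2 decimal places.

Type-c best response for Firm 2: q₂(c) = (59 − c)/4 − q₁/2.
Firm 1 maximizes expected profit; its first-order condition is 59 − 4q₁ − 2E[q₂] − 3 = 0.
Substituting E[q₂] and solving: E[c₂] = 8, so q₁ = (59 − 2·3 + 8)/6 = 10.1667.

10.17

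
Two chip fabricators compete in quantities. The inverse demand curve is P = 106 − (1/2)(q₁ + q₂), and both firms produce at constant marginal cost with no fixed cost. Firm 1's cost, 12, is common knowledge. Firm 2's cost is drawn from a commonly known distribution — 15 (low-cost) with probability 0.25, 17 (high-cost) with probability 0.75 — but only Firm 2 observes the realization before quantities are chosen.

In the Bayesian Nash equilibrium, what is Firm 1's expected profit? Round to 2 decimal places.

2156.06

Type-c best response for Firm 2: q₂(c) = (106 − c) − q₁/2.
Firm 1 maximizes expected profit; its first-order condition is 106 − q₁ − (1/2)E[q₂] − 12 = 0.
Substituting E[q₂] and solving: E[c₂] = 16.5, so q₁ = (106 − 2·12 + 16.5)/(3/2) = 65.6667.
E[P] = 106 − (1/2)·(q₁ + E[q₂]) = 44.8333; Firm 1's expected profit = (E[P] − 12)·q₁ = (44.8333 − 12)·65.6667 = 2156.06.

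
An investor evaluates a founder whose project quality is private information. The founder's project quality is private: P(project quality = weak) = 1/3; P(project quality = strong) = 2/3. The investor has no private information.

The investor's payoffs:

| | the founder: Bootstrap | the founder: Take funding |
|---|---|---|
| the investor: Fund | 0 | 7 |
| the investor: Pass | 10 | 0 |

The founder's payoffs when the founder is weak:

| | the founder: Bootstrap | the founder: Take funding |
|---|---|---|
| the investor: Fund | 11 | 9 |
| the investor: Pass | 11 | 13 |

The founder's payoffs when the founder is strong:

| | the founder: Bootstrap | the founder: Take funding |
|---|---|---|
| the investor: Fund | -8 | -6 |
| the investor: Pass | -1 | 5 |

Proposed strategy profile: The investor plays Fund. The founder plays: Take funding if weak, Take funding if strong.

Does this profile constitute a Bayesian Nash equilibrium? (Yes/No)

No

The investor plays Fund: E[Fund] = 1/3·(7) + 2/3·(7) = 7; E[Pass] = 0. Best-responding. ✓
The founder (project quality weak), facing Fund: Bootstrap gives 11, Take funding gives 9. Proposed Take funding is not best — profitable deviation exists. ✗
The founder (project quality strong), facing Fund: Bootstrap gives -8, Take funding gives -6. Proposed Take funding is best. ✓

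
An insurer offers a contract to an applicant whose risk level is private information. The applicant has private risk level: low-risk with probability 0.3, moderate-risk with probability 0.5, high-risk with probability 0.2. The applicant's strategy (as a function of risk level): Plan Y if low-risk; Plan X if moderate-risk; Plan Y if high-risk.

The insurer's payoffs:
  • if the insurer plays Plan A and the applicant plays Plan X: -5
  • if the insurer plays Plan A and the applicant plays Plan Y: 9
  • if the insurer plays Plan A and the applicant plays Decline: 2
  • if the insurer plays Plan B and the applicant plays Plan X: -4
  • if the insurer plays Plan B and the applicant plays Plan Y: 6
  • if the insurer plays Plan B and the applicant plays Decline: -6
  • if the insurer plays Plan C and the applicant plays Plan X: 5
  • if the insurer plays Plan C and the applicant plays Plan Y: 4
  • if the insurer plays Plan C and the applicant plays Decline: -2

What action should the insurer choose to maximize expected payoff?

E[Plan A] = 0.3·(9) + 0.5·(-5) + 0.2·(9) = 2
E[Plan B] = 0.3·(6) + 0.5·(-4) + 0.2·(6) = 1
E[Plan C] = 0.3·(4) + 0.5·(5) + 0.2·(4) = 4.5
Best response: Plan C (4.5 is the largest).

Plan C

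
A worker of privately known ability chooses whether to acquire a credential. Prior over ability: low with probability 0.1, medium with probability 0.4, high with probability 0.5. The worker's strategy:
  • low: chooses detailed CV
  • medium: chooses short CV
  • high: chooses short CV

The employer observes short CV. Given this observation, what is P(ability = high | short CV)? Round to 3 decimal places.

0.556

P(short CV) = 0.1·0 + 0.4·1 + 0.5·1 = 0.9
P(high | short CV) = (0.5·1) / 0.9 = 0.5 / 0.9 = 0.555556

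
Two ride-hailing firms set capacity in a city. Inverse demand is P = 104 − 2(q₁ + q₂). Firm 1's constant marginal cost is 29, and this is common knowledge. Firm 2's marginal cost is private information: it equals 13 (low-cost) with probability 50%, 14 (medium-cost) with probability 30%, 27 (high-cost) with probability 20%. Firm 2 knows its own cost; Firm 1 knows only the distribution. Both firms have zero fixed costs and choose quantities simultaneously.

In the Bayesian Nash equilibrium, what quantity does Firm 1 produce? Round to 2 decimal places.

10.35

Firm 2 with cost c maximizes (104 − 2(q₁+q₂) − c)·q₂, giving q₂(c) = (104 − c − 2q₁)/4.
E[c₂] = 0.5·13 + 0.3·14 + 0.2·27 = 16.1
Firm 1's FOC against E[q₂] yields q₁ = (104 − 2·29 + E[c₂])/6 = (104 − 58 + 16.1)/6 = 10.35.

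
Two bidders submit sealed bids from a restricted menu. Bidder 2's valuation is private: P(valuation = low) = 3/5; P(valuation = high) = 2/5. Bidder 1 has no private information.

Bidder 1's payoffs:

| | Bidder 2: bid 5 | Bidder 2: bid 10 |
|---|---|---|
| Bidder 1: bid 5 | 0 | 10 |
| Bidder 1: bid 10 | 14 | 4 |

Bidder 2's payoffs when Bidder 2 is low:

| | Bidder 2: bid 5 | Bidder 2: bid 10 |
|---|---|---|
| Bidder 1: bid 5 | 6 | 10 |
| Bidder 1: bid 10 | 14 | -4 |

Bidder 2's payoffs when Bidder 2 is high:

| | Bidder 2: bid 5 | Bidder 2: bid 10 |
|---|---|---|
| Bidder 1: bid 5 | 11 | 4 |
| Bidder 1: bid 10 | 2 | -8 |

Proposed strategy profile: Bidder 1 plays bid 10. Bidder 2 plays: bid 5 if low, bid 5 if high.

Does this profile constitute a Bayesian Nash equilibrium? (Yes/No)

A profile is a BNE iff every type of every player is best-responding given beliefs about the other side.
Bidder 1 plays bid 10: E[bid 10] = 3/5·(14) + 2/5·(14) = 14; E[bid 5] = 0. Best-responding. ✓
Bidder 2 (valuation low), facing bid 10: bid 5 gives 14, bid 10 gives -4. Proposed bid 5 is best. ✓
Bidder 2 (valuation high), facing bid 10: bid 5 gives 2, bid 10 gives -8. Proposed bid 5 is best. ✓

Yes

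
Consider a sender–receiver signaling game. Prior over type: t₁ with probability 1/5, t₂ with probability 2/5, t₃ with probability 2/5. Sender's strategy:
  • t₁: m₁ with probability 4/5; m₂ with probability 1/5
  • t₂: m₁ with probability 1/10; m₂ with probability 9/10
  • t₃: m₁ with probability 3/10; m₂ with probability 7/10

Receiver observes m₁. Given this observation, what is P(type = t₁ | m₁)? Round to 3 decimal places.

Apply Bayes' rule using the sender's strategy as the likelihood.
P(m₁) = (1/5)·(4/5) + (2/5)·(1/10) + (2/5)·(3/10) = 8/25
P(t₁ | m₁) = ((1/5)·(4/5)) / (8/25) = (4/25) / (8/25) = 1/2

0.500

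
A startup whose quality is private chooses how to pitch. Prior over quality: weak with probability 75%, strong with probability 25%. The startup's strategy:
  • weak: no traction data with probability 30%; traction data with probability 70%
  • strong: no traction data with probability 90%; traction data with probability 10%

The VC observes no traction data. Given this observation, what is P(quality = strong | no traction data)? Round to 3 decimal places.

0.500

Apply Bayes' rule using the sender's strategy as the likelihood.
P(no traction data) = 0.75·0.3 + 0.25·0.9 = 0.45
P(strong | no traction data) = (0.25·0.9) / 0.45 = 0.225 / 0.45 = 0.5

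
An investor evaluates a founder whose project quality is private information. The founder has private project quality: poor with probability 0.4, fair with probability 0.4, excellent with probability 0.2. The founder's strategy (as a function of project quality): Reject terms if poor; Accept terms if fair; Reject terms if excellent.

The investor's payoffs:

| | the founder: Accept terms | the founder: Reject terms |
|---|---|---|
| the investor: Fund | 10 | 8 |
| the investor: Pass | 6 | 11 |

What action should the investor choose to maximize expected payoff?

E[Fund] = 0.4·(8) + 0.4·(10) + 0.2·(8) = 8.8
E[Pass] = 0.4·(11) + 0.4·(6) + 0.2·(11) = 9
Best response: Pass (9 is the largest).

Pass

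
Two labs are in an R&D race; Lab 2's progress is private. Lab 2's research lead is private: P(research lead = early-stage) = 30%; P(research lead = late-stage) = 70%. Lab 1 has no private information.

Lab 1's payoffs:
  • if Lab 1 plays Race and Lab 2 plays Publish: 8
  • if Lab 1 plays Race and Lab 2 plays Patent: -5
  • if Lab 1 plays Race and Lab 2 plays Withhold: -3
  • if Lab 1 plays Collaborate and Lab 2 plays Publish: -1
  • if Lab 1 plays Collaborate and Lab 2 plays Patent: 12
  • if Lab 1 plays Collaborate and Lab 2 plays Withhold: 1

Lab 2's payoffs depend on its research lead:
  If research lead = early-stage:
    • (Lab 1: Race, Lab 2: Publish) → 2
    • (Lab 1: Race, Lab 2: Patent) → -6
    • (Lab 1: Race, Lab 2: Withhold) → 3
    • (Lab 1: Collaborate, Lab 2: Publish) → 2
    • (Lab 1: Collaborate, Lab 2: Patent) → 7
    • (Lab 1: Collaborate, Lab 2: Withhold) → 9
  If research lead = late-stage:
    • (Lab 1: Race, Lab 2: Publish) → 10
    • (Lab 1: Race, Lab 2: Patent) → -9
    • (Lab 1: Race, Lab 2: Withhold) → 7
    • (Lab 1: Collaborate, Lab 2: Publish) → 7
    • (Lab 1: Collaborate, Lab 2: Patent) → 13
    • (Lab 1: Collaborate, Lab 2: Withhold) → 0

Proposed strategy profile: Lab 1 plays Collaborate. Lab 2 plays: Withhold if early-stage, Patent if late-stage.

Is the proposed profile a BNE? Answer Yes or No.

A profile is a BNE iff every type of every player is best-responding given beliefs about the other side.
Lab 1 plays Collaborate: E[Collaborate] = 0.3·(1) + 0.7·(12) = 8.7; E[Race] = -4.4. Best-responding. ✓
Lab 2 (research lead early-stage), facing Collaborate: Publish gives 2, Patent gives 7, Withhold gives 9. Proposed Withhold is best. ✓
Lab 2 (research lead late-stage), facing Collaborate: Publish gives 7, Patent gives 13, Withhold gives 0. Proposed Patent is best. ✓

Yes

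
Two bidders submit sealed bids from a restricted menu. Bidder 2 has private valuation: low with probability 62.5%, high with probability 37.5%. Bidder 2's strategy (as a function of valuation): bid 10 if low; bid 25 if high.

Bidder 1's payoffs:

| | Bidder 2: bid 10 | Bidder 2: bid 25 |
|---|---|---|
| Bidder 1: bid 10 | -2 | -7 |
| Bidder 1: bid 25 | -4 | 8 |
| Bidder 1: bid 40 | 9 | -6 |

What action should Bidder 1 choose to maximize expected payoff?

E[bid 10] = 0.625·(-2) + 0.375·(-7) = -3.875
E[bid 25] = 0.625·(-4) + 0.375·(8) = 0.5
E[bid 40] = 0.625·(9) + 0.375·(-6) = 3.375
Best response: bid 40 (3.375 is the largest).

bid 40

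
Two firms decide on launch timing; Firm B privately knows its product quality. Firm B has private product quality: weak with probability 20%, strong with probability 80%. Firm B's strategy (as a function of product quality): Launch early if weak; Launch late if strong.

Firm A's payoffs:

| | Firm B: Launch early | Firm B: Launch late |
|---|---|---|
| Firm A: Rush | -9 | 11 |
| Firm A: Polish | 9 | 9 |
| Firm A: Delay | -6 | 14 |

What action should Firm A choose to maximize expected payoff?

Delay

E[Rush] = 0.2·(-9) + 0.8·(11) = 7
E[Polish] = 0.2·(9) + 0.8·(9) = 9
E[Delay] = 0.2·(-6) + 0.8·(14) = 10
Best response: Delay (10 is the largest).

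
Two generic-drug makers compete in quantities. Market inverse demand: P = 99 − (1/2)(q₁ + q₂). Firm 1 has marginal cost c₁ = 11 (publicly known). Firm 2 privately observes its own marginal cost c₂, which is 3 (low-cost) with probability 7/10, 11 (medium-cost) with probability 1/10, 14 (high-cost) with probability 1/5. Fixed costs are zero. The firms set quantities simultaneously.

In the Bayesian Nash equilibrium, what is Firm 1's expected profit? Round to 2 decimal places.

Type-c best response for Firm 2: q₂(c) = (99 − c) − q₁/2.
Firm 1 maximizes expected profit; its first-order condition is 99 − q₁ − (1/2)E[q₂] − 11 = 0.
Substituting E[q₂] and solving: E[c₂] = 6, so q₁ = (99 − 2·11 + 6)/(3/2) = 55.3333.
E[P] = 99 − (1/2)·(q₁ + E[q₂]) = 38.6667; Firm 1's expected profit = (E[P] − 11)·q₁ = (38.6667 − 11)·55.3333 = 1530.89.

1530.89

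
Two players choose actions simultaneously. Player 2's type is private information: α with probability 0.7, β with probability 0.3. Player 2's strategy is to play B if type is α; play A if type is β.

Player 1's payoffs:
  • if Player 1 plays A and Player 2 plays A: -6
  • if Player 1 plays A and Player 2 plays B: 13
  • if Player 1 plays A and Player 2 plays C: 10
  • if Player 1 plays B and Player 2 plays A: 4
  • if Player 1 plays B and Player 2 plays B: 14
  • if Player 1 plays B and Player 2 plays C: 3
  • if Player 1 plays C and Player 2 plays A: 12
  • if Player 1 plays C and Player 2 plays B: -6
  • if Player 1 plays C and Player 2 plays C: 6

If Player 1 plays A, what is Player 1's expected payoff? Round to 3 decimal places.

7.300

E[A] = 0.7·13 + 0.3·(-6) = 9.1 + (-1.8) = 7.3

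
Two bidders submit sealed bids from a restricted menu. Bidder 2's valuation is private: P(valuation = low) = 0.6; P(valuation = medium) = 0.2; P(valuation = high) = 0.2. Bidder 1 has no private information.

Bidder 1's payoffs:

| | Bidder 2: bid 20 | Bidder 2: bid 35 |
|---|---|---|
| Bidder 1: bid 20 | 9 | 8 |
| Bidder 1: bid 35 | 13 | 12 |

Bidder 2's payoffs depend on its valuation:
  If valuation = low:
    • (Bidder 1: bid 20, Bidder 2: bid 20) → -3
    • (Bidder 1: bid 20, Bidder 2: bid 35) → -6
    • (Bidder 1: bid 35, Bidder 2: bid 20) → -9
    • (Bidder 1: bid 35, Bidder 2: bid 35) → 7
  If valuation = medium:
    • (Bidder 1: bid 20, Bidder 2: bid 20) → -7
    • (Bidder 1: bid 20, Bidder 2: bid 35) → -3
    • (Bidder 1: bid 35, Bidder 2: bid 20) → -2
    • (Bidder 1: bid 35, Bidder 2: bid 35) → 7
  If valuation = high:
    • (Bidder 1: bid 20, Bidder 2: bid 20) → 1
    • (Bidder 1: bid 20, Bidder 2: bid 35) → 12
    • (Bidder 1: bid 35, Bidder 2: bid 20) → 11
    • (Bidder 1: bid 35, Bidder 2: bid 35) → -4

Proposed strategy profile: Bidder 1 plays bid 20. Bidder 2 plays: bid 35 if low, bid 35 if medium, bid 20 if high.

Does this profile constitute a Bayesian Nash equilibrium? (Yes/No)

A profile is a BNE iff every type of every player is best-responding given beliefs about the other side.
Bidder 1 plays bid 20: E[bid 20] = 0.6·(8) + 0.2·(8) + 0.2·(9) = 8.2; E[bid 35] = 12.2. Not best-responding. ✗
Bidder 2 (valuation low), facing bid 20: bid 20 gives -3, bid 35 gives -6. Proposed bid 35 is not best — profitable deviation exists. ✗
Bidder 2 (valuation medium), facing bid 20: bid 20 gives -7, bid 35 gives -3. Proposed bid 35 is best. ✓
Bidder 2 (valuation high), facing bid 20: bid 20 gives 1, bid 35 gives 12. Proposed bid 20 is not best — profitable deviation exists. ✗

No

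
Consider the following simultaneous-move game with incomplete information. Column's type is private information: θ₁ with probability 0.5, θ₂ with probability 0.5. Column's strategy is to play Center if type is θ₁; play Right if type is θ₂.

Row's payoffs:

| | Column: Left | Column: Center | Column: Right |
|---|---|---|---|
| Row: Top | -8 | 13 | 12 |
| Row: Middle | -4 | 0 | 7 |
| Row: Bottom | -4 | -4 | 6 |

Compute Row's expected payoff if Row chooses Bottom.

1

E[Bottom] = 0.5·(-4) + 0.5·6 = (-2) + 3 = 1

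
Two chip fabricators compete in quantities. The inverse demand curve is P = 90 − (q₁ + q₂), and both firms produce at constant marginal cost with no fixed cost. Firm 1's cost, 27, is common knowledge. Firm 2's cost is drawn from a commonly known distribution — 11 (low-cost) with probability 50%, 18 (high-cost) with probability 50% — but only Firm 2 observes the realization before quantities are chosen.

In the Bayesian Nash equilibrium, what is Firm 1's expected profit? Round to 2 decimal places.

283.36

Type-c best response for Firm 2: q₂(c) = (90 − c)/2 − q₁/2.
Firm 1 maximizes expected profit; its first-order condition is 90 − 2q₁ − E[q₂] − 27 = 0.
Substituting E[q₂] and solving: E[c₂] = 14.5, so q₁ = (90 − 2·27 + 14.5)/3 = 16.8333.
E[P] = 90 − (q₁ + E[q₂]) = 43.8333; Firm 1's expected profit = (E[P] − 27)·q₁ = (43.8333 − 27)·16.8333 = 283.361.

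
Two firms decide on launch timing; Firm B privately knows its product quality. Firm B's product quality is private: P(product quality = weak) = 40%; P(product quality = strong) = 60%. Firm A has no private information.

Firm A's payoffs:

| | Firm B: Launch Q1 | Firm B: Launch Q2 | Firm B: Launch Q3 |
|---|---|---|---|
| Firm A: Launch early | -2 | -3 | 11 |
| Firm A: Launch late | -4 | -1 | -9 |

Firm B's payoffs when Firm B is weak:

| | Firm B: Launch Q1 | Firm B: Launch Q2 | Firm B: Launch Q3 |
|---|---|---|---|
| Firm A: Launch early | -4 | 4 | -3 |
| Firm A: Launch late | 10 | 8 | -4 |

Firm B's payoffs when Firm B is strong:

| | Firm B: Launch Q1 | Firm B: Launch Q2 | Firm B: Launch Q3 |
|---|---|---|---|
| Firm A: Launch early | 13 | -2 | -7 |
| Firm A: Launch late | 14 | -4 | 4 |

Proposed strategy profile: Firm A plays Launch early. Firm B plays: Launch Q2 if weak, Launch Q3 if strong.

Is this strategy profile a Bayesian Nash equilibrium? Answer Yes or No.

No

Firm A plays Launch early: E[Launch early] = 0.4·(-3) + 0.6·(11) = 5.4; E[Launch late] = -5.8. Best-responding. ✓
Firm B (product quality weak), facing Launch early: Launch Q1 gives -4, Launch Q2 gives 4, Launch Q3 gives -3. Proposed Launch Q2 is best. ✓
Firm B (product quality strong), facing Launch early: Launch Q1 gives 13, Launch Q2 gives -2, Launch Q3 gives -7. Proposed Launch Q3 is not best — profitable deviation exists. ✗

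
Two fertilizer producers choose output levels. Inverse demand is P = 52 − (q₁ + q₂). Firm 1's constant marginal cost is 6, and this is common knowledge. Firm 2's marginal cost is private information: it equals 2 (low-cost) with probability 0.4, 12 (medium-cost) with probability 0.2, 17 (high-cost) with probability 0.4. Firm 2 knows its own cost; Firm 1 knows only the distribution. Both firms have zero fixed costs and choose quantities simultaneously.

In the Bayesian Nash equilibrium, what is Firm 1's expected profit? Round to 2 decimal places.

277.78

Firm 2 with cost c maximizes (52 − (q₁+q₂) − c)·q₂, giving q₂(c) = (52 − c − q₁)/2.
E[c₂] = 0.4·2 + 0.2·12 + 0.4·17 = 10
Firm 1's FOC against E[q₂] yields q₁ = (52 − 2·6 + E[c₂])/3 = (52 − 12 + 10)/3 = 16.6667.
E[P] = 52 − (q₁ + E[q₂]) = 22.6667; Firm 1's expected profit = (E[P] − 6)·q₁ = (22.6667 − 6)·16.6667 = 277.778.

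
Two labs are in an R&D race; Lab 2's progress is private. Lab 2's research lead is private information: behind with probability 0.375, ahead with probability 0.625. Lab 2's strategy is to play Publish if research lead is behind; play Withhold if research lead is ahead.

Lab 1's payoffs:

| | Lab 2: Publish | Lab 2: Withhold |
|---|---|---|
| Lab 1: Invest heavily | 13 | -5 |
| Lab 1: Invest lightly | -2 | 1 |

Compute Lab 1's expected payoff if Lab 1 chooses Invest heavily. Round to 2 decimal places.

E[Invest heavily] = 0.375·13 + 0.625·(-5) = 4.875 + (-3.125) = 1.75

1.75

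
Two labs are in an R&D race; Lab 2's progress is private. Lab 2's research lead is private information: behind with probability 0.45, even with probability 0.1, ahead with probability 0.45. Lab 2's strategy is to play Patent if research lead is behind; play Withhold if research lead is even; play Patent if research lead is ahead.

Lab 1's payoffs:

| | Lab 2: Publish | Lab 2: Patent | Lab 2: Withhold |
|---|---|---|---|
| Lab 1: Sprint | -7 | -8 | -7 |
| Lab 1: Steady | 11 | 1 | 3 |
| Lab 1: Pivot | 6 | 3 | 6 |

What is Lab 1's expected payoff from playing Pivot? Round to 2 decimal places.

3.30

Take the expectation over Lab 2's research lead, weighting each type's action by its prior probability.
E[Pivot] = 0.45·3 + 0.1·6 + 0.45·3 = 1.35 + 0.6 + 1.35 = 3.3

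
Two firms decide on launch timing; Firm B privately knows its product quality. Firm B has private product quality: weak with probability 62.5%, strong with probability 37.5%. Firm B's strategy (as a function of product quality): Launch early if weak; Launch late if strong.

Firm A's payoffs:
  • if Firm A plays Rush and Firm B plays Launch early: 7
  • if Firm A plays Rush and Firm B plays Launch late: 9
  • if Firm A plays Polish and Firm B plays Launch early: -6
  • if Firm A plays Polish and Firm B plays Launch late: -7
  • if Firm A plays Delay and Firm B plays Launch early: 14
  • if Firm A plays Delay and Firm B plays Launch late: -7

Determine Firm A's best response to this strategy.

E[Rush] = 0.625·(7) + 0.375·(9) = 7.75
E[Polish] = 0.625·(-6) + 0.375·(-7) = -6.375
E[Delay] = 0.625·(14) + 0.375·(-7) = 6.125
Best response: Rush (7.75 is the largest).

Rush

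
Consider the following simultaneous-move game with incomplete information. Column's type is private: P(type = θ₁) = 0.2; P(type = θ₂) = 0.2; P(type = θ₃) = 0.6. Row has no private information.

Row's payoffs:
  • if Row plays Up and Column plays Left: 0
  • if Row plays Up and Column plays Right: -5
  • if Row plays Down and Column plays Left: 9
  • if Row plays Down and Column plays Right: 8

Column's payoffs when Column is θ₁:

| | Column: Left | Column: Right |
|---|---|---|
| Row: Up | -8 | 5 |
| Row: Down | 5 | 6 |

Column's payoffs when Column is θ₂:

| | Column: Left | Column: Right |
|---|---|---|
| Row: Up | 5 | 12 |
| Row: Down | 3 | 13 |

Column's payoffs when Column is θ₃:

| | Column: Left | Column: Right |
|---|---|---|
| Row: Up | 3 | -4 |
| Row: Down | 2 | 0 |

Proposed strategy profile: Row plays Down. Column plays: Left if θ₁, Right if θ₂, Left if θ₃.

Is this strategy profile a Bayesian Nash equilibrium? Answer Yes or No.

No

Row plays Down: E[Down] = 0.2·(9) + 0.2·(8) + 0.6·(9) = 8.8; E[Up] = -1. Best-responding. ✓
Column (type θ₁), facing Down: Left gives 5, Right gives 6. Proposed Left is not best — profitable deviation exists. ✗
Column (type θ₂), facing Down: Left gives 3, Right gives 13. Proposed Right is best. ✓
Column (type θ₃), facing Down: Left gives 2, Right gives 0. Proposed Left is best. ✓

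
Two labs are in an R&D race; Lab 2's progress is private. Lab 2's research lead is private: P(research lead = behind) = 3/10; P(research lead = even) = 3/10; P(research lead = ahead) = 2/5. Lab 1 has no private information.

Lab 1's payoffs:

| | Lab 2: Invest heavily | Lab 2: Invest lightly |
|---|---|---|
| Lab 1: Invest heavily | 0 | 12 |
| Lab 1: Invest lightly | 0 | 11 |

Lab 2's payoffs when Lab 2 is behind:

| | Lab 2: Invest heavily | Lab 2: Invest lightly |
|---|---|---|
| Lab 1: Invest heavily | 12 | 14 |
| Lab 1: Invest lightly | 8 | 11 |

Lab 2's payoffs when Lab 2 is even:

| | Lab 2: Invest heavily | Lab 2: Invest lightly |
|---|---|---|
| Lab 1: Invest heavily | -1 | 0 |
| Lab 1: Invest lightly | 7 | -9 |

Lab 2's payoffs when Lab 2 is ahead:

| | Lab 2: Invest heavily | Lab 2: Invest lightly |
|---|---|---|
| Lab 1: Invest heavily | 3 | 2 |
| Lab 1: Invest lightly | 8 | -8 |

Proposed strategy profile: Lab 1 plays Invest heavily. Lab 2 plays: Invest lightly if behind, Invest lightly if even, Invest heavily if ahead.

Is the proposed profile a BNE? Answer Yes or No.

Yes

A profile is a BNE iff every type of every player is best-responding given beliefs about the other side.
Lab 1 plays Invest heavily: E[Invest heavily] = 3/10·(12) + 3/10·(12) + 2/5·(0) = 36/5; E[Invest lightly] = 33/5. Best-responding. ✓
Lab 2 (research lead behind), facing Invest heavily: Invest heavily gives 12, Invest lightly gives 14. Proposed Invest lightly is best. ✓
Lab 2 (research lead even), facing Invest heavily: Invest heavily gives -1, Invest lightly gives 0. Proposed Invest lightly is best. ✓
Lab 2 (research lead ahead), facing Invest heavily: Invest heavily gives 3, Invest lightly gives 2. Proposed Invest heavily is best. ✓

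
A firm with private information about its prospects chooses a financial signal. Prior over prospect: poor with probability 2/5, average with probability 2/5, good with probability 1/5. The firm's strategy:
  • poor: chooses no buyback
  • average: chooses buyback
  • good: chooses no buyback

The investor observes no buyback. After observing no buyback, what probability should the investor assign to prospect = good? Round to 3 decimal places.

P(no buyback) = (2/5)·1 + (2/5)·0 + (1/5)·1 = 3/5
P(good | no buyback) = ((1/5)·1) / (3/5) = (1/5) / (3/5) = 1/3

0.333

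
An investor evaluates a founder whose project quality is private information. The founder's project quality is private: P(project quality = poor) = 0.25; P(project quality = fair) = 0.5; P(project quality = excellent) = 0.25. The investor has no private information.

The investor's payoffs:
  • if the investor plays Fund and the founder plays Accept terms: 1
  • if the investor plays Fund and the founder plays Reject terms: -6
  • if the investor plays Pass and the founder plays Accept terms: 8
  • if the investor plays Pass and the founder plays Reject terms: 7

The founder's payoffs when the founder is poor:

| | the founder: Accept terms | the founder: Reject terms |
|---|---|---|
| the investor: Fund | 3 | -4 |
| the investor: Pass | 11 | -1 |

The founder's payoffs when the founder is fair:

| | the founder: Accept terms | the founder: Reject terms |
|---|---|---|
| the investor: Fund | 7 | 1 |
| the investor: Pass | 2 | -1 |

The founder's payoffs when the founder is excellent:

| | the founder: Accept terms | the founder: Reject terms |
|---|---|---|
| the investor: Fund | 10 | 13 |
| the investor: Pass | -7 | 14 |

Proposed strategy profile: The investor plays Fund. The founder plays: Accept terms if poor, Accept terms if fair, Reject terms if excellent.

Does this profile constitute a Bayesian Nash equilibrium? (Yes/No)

The investor plays Fund: E[Fund] = 0.25·(1) + 0.5·(1) + 0.25·(-6) = -0.75; E[Pass] = 7.75. Not best-responding. ✗
The founder (project quality poor), facing Fund: Accept terms gives 3, Reject terms gives -4. Proposed Accept terms is best. ✓
The founder (project quality fair), facing Fund: Accept terms gives 7, Reject terms gives 1. Proposed Accept terms is best. ✓
The founder (project quality excellent), facing Fund: Accept terms gives 10, Reject terms gives 13. Proposed Reject terms is best. ✓

No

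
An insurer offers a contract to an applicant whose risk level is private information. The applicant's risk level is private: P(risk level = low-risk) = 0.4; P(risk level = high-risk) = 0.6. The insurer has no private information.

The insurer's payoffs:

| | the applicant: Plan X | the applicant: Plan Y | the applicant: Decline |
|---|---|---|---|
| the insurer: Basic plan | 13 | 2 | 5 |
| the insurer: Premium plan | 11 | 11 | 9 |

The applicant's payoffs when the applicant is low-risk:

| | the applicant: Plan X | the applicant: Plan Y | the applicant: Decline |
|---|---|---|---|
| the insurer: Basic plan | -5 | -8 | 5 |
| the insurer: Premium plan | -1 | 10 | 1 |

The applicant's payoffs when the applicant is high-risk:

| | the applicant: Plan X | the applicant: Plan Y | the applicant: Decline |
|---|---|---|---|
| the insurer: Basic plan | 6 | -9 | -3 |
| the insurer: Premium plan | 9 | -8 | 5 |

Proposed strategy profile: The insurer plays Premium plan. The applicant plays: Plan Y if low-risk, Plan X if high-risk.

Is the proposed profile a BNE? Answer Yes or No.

Yes

The insurer plays Premium plan: E[Premium plan] = 0.4·(11) + 0.6·(11) = 11; E[Basic plan] = 8.6. Best-responding. ✓
The applicant (risk level low-risk), facing Premium plan: Plan X gives -1, Plan Y gives 10, Decline gives 1. Proposed Plan Y is best. ✓
The applicant (risk level high-risk), facing Premium plan: Plan X gives 9, Plan Y gives -8, Decline gives 5. Proposed Plan X is best. ✓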